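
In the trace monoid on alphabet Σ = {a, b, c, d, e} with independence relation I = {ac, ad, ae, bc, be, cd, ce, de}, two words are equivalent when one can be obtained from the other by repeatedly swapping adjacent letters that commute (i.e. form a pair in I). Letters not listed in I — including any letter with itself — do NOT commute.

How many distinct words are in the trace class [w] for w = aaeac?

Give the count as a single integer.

20

drop 0:a onto floor
drop 1:a onto {0:a}
drop 2:e onto floor
drop 3:a onto {1:a}
drop 4:c onto floor
ground layer = {0:a, 2:e, 4:c}
drop-orders for the pieces not yet dropped (sum over which currently-grounded one goes next):
  1 to go: {2} 1  {3} 1  {4} 1
  2 to go: {1,3} 1  {2,3} 2  {2,4} 2  {3,4} 2
  3 to go: {0,1,3} 1  {1,2,3} 3  {1,3,4} 3  {2,3,4} 6
  if 0:a drops first: 12 orders
  if 2:e drops first: 4 orders
  if 4:c drops first: 4 orders
heap linearizations: 20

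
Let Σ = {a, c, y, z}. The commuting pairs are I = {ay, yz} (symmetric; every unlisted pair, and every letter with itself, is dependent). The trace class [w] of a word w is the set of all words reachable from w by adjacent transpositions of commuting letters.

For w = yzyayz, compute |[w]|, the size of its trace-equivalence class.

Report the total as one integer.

#0=y has no predecessor
#1=z has no predecessor
#2=y depends on [0:y]
#3=a depends on [1:z]
#4=y depends on [2:y]
#5=z depends on [3:a]
sources: [0:y, 1:z]
N(rest) = Σ N(rest − s) over sources s of rest; N(one piece) = 1:
  size 1 → [4]=1  [5]=1
  size 2 → [2,4]=1  [3,5]=1  [4,5]=2
  size 3 → [0,2,4]=1  [1,3,5]=1  [2,4,5]=3  [3,4,5]=3
  size 4 → [0,2,4,5]=4  [1,3,4,5]=4  [2,3,4,5]=6
  first=0(y) contributes 10
  first=1(z) contributes 10
|[w]| = 20

20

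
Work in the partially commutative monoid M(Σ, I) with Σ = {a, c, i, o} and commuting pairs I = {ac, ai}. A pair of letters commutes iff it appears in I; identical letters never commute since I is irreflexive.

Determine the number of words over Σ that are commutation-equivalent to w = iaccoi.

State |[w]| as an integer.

4

piece 0:i — minimal
piece 1:a — minimal
piece 2:c rests on {0:i}
piece 3:c rests on {2:c}
piece 4:o rests on {1:a, 3:c}
piece 5:i rests on {4:o}
minimal pieces: {0:i, 1:a}
ways to finish when only these pieces remain (= sum over removing one remaining piece with nothing left below it):
  1 left: {5}→1
  2 left: {4,5}→1
  3 left: {1,4,5}→1  {3,4,5}→1
  4 left: {1,3,4,5}→2  {2,3,4,5}→1
  placing 0:i first → 3 extensions
  placing 1:a first → 1 extensions
total linear extensions = 4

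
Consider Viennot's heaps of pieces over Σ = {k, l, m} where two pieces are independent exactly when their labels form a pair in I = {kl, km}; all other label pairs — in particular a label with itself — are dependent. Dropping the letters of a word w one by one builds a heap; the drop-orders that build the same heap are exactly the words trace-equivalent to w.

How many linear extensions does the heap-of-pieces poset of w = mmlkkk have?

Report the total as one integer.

20

#0=m has no predecessor
#1=m depends on [0:m]
#2=l depends on [1:m]
#3=k has no predecessor
#4=k depends on [3:k]
#5=k depends on [4:k]
sources: [0:m, 3:k]
N(rest) = Σ N(rest − s) over sources s of rest; N(one piece) = 1:
  size 1 → [2]=1  [5]=1
  size 2 → [1,2]=1  [2,5]=2  [4,5]=1
  size 3 → [0,1,2]=1  [1,2,5]=3  [2,4,5]=3  [3,4,5]=1
  size 4 → [0,1,2,5]=4  [1,2,4,5]=6  [2,3,4,5]=4
  first=0(m) contributes 10
  first=3(k) contributes 10
|[w]| = 20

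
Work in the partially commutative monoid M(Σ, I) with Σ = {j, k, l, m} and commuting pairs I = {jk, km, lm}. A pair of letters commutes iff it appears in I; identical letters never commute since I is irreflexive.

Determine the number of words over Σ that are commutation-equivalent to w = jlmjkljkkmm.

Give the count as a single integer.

#0=j has no predecessor
#1=l depends on [0:j]
#2=m depends on [0:j]
#3=j depends on [1:l, 2:m]
#4=k depends on [1:l]
#5=l depends on [3:j, 4:k]
#6=j depends on [5:l]
#7=k depends on [5:l]
#8=k depends on [7:k]
#9=m depends on [6:j]
#10=m depends on [9:m]
sources: [0:j]
N(rest) = Σ N(rest − s) over sources s of rest; N(one piece) = 1:
  size 1 → [8]=1  [10]=1
  size 2 → [7,8]=1  [8,10]=2  [9,10]=1
  size 3 → [6,9,10]=1  [7,8,10]=3  [8,9,10]=3
  size 4 → [6,8,9,10]=4  [7,8,9,10]=6
  size 5 → [6,7,8,9,10]=10
  size 6 → [5,6,7,8,9,10]=10
  size 7 → [3,5,6,7,8,9,10]=10  [4,5,6,7,8,9,10]=10
  size 8 → [2,3,5,6,7,8,9,10]=10  [3,4,5,6,7,8,9,10]=20
  size 9 → [1,3,4,5,6,7,8,9,10]=20  [2,3,4,5,6,7,8,9,10]=30
  first=0(j) contributes 50

50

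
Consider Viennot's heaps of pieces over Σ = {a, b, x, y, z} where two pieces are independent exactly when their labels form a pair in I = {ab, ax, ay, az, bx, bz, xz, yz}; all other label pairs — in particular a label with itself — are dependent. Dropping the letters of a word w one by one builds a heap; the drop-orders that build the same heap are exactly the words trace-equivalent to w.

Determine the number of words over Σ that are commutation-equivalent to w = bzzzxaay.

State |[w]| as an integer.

piece 0:b — minimal
piece 1:z — minimal
piece 2:z rests on {1:z}
piece 3:z rests on {2:z}
piece 4:x — minimal
piece 5:a — minimal
piece 6:a rests on {5:a}
piece 7:y rests on {0:b, 4:x}
minimal pieces: {0:b, 1:z, 4:x, 5:a}
ways to finish when only these pieces remain (= sum over removing one remaining piece with nothing left below it):
  1 left: {3}→1  {6}→1  {7}→1
  2 left: {0,7}→1  {2,3}→1  {3,6}→2  {3,7}→2  {4,7}→1  {5,6}→1  {6,7}→2
  3 left: {0,3,7}→3  {0,4,7}→2  {0,6,7}→3  {1,2,3}→1  {2,3,6}→3  {2,3,7}→3  {3,4,7}→3  {3,5,6}→3  {3,6,7}→6  {4,6,7}→3  {5,6,7}→3
  4 left: {0,2,3,7}→6  {0,3,4,7}→8  {0,3,6,7}→12  {0,4,6,7}→8  {0,5,6,7}→6  {1,2,3,6}→4  {1,2,3,7}→4  {2,3,4,7}→6  {2,3,5,6}→6  {2,3,6,7}→12  {3,4,6,7}→12  {3,5,6,7}→12  {4,5,6,7}→6
  5 left: {0,1,2,3,7}→10  {0,2,3,4,7}→20  {0,2,3,6,7}→30  {0,3,4,6,7}→40  {0,3,5,6,7}→30  {0,4,5,6,7}→20  {1,2,3,4,7}→10  {1,2,3,5,6}→10  {1,2,3,6,7}→20  {2,3,4,6,7}→30  {2,3,5,6,7}→30  {3,4,5,6,7}→30
  6 left: {0,1,2,3,4,7}→40  {0,1,2,3,6,7}→60  {0,2,3,4,6,7}→120  {0,2,3,5,6,7}→90  {0,3,4,5,6,7}→120  {1,2,3,4,6,7}→60  {1,2,3,5,6,7}→60  {2,3,4,5,6,7}→90
  placing 0:b first → 210 extensions
  placing 1:z first → 420 extensions
  placing 4:x first → 210 extensions
  placing 5:a first → 280 extensions
total linear extensions = 1120

1120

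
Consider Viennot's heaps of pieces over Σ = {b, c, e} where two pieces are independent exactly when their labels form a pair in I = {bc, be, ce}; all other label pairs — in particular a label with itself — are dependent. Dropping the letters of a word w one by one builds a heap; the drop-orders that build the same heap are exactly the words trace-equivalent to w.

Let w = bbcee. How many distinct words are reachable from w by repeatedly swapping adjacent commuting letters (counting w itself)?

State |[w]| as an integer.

0(b) covers ∅
1(b) covers 0:b
2(c) covers ∅
3(e) covers ∅
4(e) covers 3:e
floor of heap: 0:b, 2:c, 3:e
completions by unplaced set U, small U first (add the entries for U minus each lowest piece of U):
  |U|=1: {1}:1  {2}:1  {4}:1
  |U|=2: {0,1}:1  {1,2}:2  {1,4}:2  {2,4}:2  {3,4}:1
  |U|=3: {0,1,2}:3  {0,1,4}:3  {1,2,4}:6  {1,3,4}:3  {2,3,4}:3
  start at 0(b): 12
  start at 2(c): 6
  start at 3(e): 12
sum over floor = 30

30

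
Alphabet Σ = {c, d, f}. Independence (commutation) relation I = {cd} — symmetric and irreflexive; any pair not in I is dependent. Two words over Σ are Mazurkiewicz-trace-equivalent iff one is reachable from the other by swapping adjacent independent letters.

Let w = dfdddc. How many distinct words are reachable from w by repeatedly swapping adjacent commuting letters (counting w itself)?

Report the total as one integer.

4

#0=d has no predecessor
#1=f depends on [0:d]
#2=d depends on [1:f]
#3=d depends on [2:d]
#4=d depends on [3:d]
#5=c depends on [1:f]
sources: [0:d]
N(rest) = Σ N(rest − s) over sources s of rest; N(one piece) = 1:
  size 1 → [4]=1  [5]=1
  size 2 → [3,4]=1  [4,5]=2
  size 3 → [2,3,4]=1  [3,4,5]=3
  size 4 → [2,3,4,5]=4
  first=0(d) contributes 4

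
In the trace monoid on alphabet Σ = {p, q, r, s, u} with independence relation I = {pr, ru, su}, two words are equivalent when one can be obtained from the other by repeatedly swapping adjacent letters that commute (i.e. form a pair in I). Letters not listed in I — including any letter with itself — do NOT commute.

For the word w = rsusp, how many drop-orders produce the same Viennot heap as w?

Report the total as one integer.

piece 0:r — minimal
piece 1:s rests on {0:r}
piece 2:u — minimal
piece 3:s rests on {1:s}
piece 4:p rests on {2:u, 3:s}
minimal pieces: {0:r, 2:u}
ways to finish when only these pieces remain (= sum over removing one remaining piece with nothing left below it):
  1 left: {4}→1
  2 left: {2,4}→1  {3,4}→1
  3 left: {1,3,4}→1  {2,3,4}→2
  placing 0:r first → 3 extensions
  placing 2:u first → 1 extensions
total linear extensions = 4

4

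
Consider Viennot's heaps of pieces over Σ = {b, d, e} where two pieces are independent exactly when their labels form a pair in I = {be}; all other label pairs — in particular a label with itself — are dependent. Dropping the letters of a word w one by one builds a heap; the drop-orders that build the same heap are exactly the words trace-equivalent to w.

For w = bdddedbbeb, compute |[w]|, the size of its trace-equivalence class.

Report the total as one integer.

piece 0:b — minimal
piece 1:d rests on {0:b}
piece 2:d rests on {1:d}
piece 3:d rests on {2:d}
piece 4:e rests on {3:d}
piece 5:d rests on {4:e}
piece 6:b rests on {5:d}
piece 7:b rests on {6:b}
piece 8:e rests on {5:d}
piece 9:b rests on {7:b}
minimal pieces: {0:b}
ways to finish when only these pieces remain (= sum over removing one remaining piece with nothing left below it):
  1 left: {8}→1  {9}→1
  2 left: {7,9}→1  {8,9}→2
  3 left: {6,7,9}→1  {7,8,9}→3
  4 left: {6,7,8,9}→4
  5 left: {5,6,7,8,9}→4
  6 left: {4,5,6,7,8,9}→4
  7 left: {3,4,5,6,7,8,9}→4
  8 left: {2,3,4,5,6,7,8,9}→4
  placing 0:b first → 4 extensions

4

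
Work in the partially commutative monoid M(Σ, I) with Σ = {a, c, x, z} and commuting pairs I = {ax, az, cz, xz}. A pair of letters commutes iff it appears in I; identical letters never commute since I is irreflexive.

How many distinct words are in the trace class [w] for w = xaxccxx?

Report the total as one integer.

3

0(x) covers ∅
1(a) covers ∅
2(x) covers 0:x
3(c) covers 1:a, 2:x
4(c) covers 3:c
5(x) covers 4:c
6(x) covers 5:x
floor of heap: 0:x, 1:a
completions by unplaced set U, small U first (add the entries for U minus each lowest piece of U):
  |U|=1: {6}:1
  |U|=2: {5,6}:1
  |U|=3: {4,5,6}:1
  |U|=4: {3,4,5,6}:1
  |U|=5: {1,3,4,5,6}:1  {2,3,4,5,6}:1
  start at 0(x): 2
  start at 1(a): 1
sum over floor = 3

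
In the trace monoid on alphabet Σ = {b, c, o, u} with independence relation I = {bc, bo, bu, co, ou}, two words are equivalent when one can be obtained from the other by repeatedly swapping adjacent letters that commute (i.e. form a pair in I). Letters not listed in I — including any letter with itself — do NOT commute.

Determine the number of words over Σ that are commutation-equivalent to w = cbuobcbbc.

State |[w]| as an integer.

630

0(c) covers ∅
1(b) covers ∅
2(u) covers 0:c
3(o) covers ∅
4(b) covers 1:b
5(c) covers 2:u
6(b) covers 4:b
7(b) covers 6:b
8(c) covers 5:c
floor of heap: 0:c, 1:b, 3:o
completions by unplaced set U, small U first (add the entries for U minus each lowest piece of U):
  |U|=1: {3}:1  {7}:1  {8}:1
  |U|=2: {3,7}:2  {3,8}:2  {5,8}:1  {6,7}:1  {7,8}:2
  |U|=3: {2,5,8}:1  {3,5,8}:3  {3,6,7}:3  {3,7,8}:6  {4,6,7}:1  {5,7,8}:3  {6,7,8}:3
  |U|=4: {0,2,5,8}:1  {1,4,6,7}:1  {2,3,5,8}:4  {2,5,7,8}:4  {3,4,6,7}:4  {3,5,7,8}:12  {3,6,7,8}:12  {4,6,7,8}:4  {5,6,7,8}:6
  |U|=5: {0,2,3,5,8}:5  {0,2,5,7,8}:5  {1,3,4,6,7}:5  {1,4,6,7,8}:5  {2,3,5,7,8}:20  {2,5,6,7,8}:10  {3,4,6,7,8}:20  {3,5,6,7,8}:30  {4,5,6,7,8}:10
  |U|=6: {0,2,3,5,7,8}:30  {0,2,5,6,7,8}:15  {1,3,4,6,7,8}:30  {1,4,5,6,7,8}:15  {2,3,5,6,7,8}:60  {2,4,5,6,7,8}:20  {3,4,5,6,7,8}:60
  |U|=7: {0,2,3,5,6,7,8}:105  {0,2,4,5,6,7,8}:35  {1,2,4,5,6,7,8}:35  {1,3,4,5,6,7,8}:105  {2,3,4,5,6,7,8}:140
  start at 0(c): 280
  start at 1(b): 280
  start at 3(o): 70
sum over floor = 630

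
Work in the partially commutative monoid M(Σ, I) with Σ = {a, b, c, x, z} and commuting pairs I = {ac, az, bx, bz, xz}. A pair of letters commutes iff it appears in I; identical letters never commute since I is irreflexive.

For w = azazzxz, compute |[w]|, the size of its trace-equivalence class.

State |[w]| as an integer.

35

drop 0:a onto floor
drop 1:z onto floor
drop 2:a onto {0:a}
drop 3:z onto {1:z}
drop 4:z onto {3:z}
drop 5:x onto {2:a}
drop 6:z onto {4:z}
ground layer = {0:a, 1:z}
drop-orders for the pieces not yet dropped (sum over which currently-grounded one goes next):
  1 to go: {5} 1  {6} 1
  2 to go: {2,5} 1  {4,6} 1  {5,6} 2
  3 to go: {0,2,5} 1  {2,5,6} 3  {3,4,6} 1  {4,5,6} 3
  4 to go: {0,2,5,6} 4  {1,3,4,6} 1  {2,4,5,6} 6  {3,4,5,6} 4
  5 to go: {0,2,4,5,6} 10  {1,3,4,5,6} 5  {2,3,4,5,6} 10
  if 0:a drops first: 15 orders
  if 1:z drops first: 20 orders
heap linearizations: 35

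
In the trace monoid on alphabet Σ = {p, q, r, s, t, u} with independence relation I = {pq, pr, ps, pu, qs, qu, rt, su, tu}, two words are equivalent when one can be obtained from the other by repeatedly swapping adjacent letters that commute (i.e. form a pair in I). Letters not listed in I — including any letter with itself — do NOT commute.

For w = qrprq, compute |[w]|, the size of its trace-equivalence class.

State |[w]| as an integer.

0(q) covers ∅
1(r) covers 0:q
2(p) covers ∅
3(r) covers 1:r
4(q) covers 3:r
floor of heap: 0:q, 2:p
completions by unplaced set U, small U first (add the entries for U minus each lowest piece of U):
  |U|=1: {2}:1  {4}:1
  |U|=2: {2,4}:2  {3,4}:1
  |U|=3: {1,3,4}:1  {2,3,4}:3
  start at 0(q): 4
  start at 2(p): 1
sum over floor = 5

5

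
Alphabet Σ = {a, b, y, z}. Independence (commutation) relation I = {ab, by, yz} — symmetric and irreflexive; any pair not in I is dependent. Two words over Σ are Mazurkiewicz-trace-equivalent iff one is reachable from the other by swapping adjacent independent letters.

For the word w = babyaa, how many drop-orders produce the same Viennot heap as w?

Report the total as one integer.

15

#0=b has no predecessor
#1=a has no predecessor
#2=b depends on [0:b]
#3=y depends on [1:a]
#4=a depends on [3:y]
#5=a depends on [4:a]
sources: [0:b, 1:a]
N(rest) = Σ N(rest − s) over sources s of rest; N(one piece) = 1:
  size 1 → [2]=1  [5]=1
  size 2 → [0,2]=1  [2,5]=2  [4,5]=1
  size 3 → [0,2,5]=3  [2,4,5]=3  [3,4,5]=1
  size 4 → [0,2,4,5]=6  [1,3,4,5]=1  [2,3,4,5]=4
  first=0(b) contributes 5
  first=1(a) contributes 10
|[w]| = 15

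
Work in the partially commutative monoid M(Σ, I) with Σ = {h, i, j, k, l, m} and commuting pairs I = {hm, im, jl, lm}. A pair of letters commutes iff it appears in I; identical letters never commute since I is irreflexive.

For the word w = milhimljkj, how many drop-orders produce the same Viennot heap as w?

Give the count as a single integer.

36

piece 0:m — minimal
piece 1:i — minimal
piece 2:l rests on {1:i}
piece 3:h rests on {2:l}
piece 4:i rests on {3:h}
piece 5:m rests on {0:m}
piece 6:l rests on {4:i}
piece 7:j rests on {4:i, 5:m}
piece 8:k rests on {6:l, 7:j}
piece 9:j rests on {8:k}
minimal pieces: {0:m, 1:i}
ways to finish when only these pieces remain (= sum over removing one remaining piece with nothing left below it):
  1 left: {9}→1
  2 left: {8,9}→1
  3 left: {6,8,9}→1  {7,8,9}→1
  4 left: {5,7,8,9}→1  {6,7,8,9}→2
  5 left: {0,5,7,8,9}→1  {4,6,7,8,9}→2  {5,6,7,8,9}→3
  6 left: {0,5,6,7,8,9}→4  {3,4,6,7,8,9}→2  {4,5,6,7,8,9}→5
  7 left: {0,4,5,6,7,8,9}→9  {2,3,4,6,7,8,9}→2  {3,4,5,6,7,8,9}→7
  8 left: {0,3,4,5,6,7,8,9}→16  {1,2,3,4,6,7,8,9}→2  {2,3,4,5,6,7,8,9}→9
  placing 0:m first → 11 extensions
  placing 1:i first → 25 extensions
total linear extensions = 36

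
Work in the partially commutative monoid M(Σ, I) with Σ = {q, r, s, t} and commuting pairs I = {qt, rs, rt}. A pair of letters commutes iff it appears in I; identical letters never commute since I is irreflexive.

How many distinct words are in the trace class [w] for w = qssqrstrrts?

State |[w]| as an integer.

0(q) covers ∅
1(s) covers 0:q
2(s) covers 1:s
3(q) covers 2:s
4(r) covers 3:q
5(s) covers 3:q
6(t) covers 5:s
7(r) covers 4:r
8(r) covers 7:r
9(t) covers 6:t
10(s) covers 9:t
floor of heap: 0:q
completions by unplaced set U, small U first (add the entries for U minus each lowest piece of U):
  |U|=1: {8}:1  {10}:1
  |U|=2: {7,8}:1  {8,10}:2  {9,10}:1
  |U|=3: {4,7,8}:1  {6,9,10}:1  {7,8,10}:3  {8,9,10}:3
  |U|=4: {4,7,8,10}:4  {5,6,9,10}:1  {6,8,9,10}:4  {7,8,9,10}:6
  |U|=5: {4,7,8,9,10}:10  {5,6,8,9,10}:5  {6,7,8,9,10}:10
  |U|=6: {4,6,7,8,9,10}:20  {5,6,7,8,9,10}:15
  |U|=7: {4,5,6,7,8,9,10}:35
  |U|=8: {3,4,5,6,7,8,9,10}:35
  |U|=9: {2,3,4,5,6,7,8,9,10}:35
  start at 0(q): 35

35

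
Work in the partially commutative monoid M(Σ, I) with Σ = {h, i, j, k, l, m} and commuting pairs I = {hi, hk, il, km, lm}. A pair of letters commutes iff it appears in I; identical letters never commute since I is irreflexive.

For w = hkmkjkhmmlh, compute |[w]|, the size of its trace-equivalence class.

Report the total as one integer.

piece 0:h — minimal
piece 1:k — minimal
piece 2:m rests on {0:h}
piece 3:k rests on {1:k}
piece 4:j rests on {2:m, 3:k}
piece 5:k rests on {4:j}
piece 6:h rests on {4:j}
piece 7:m rests on {6:h}
piece 8:m rests on {7:m}
piece 9:l rests on {5:k, 6:h}
piece 10:h rests on {8:m, 9:l}
minimal pieces: {0:h, 1:k}
ways to finish when only these pieces remain (= sum over removing one remaining piece with nothing left below it):
  1 left: {10}→1
  2 left: {8,10}→1  {9,10}→1
  3 left: {5,9,10}→1  {7,8,10}→1  {8,9,10}→2
  4 left: {5,8,9,10}→3  {7,8,9,10}→3
  5 left: {5,7,8,9,10}→6  {6,7,8,9,10}→3
  6 left: {5,6,7,8,9,10}→9
  7 left: {4,5,6,7,8,9,10}→9
  8 left: {2,4,5,6,7,8,9,10}→9  {3,4,5,6,7,8,9,10}→9
  9 left: {0,2,4,5,6,7,8,9,10}→9  {1,3,4,5,6,7,8,9,10}→9  {2,3,4,5,6,7,8,9,10}→18
  placing 0:h first → 27 extensions
  placing 1:k first → 27 extensions
total linear extensions = 54

54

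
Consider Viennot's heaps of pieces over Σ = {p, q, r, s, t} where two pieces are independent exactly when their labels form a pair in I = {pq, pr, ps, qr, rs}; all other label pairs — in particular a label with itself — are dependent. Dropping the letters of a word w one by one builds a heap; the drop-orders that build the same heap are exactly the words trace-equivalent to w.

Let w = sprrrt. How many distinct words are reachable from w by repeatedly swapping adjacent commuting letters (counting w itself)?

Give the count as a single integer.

piece 0:s — minimal
piece 1:p — minimal
piece 2:r — minimal
piece 3:r rests on {2:r}
piece 4:r rests on {3:r}
piece 5:t rests on {0:s, 1:p, 4:r}
minimal pieces: {0:s, 1:p, 2:r}
ways to finish when only these pieces remain (= sum over removing one remaining piece with nothing left below it):
  1 left: {5}→1
  2 left: {0,5}→1  {1,5}→1  {4,5}→1
  3 left: {0,1,5}→2  {0,4,5}→2  {1,4,5}→2  {3,4,5}→1
  4 left: {0,1,4,5}→6  {0,3,4,5}→3  {1,3,4,5}→3  {2,3,4,5}→1
  placing 0:s first → 4 extensions
  placing 1:p first → 4 extensions
  placing 2:r first → 12 extensions
total linear extensions = 20

20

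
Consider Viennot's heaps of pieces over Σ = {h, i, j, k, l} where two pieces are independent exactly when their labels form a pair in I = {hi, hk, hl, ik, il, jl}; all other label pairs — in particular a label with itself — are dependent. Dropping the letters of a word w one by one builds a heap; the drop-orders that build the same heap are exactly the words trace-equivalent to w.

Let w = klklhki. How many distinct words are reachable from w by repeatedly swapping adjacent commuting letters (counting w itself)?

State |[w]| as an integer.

drop 0:k onto floor
drop 1:l onto {0:k}
drop 2:k onto {1:l}
drop 3:l onto {2:k}
drop 4:h onto floor
drop 5:k onto {3:l}
drop 6:i onto floor
ground layer = {0:k, 4:h, 6:i}
drop-orders for the pieces not yet dropped (sum over which currently-grounded one goes next):
  1 to go: {4} 1  {5} 1  {6} 1
  2 to go: {3,5} 1  {4,5} 2  {4,6} 2  {5,6} 2
  3 to go: {2,3,5} 1  {3,4,5} 3  {3,5,6} 3  {4,5,6} 6
  4 to go: {1,2,3,5} 1  {2,3,4,5} 4  {2,3,5,6} 4  {3,4,5,6} 12
  5 to go: {0,1,2,3,5} 1  {1,2,3,4,5} 5  {1,2,3,5,6} 5  {2,3,4,5,6} 20
  if 0:k drops first: 30 orders
  if 4:h drops first: 6 orders
  if 6:i drops first: 6 orders
heap linearizations: 42

42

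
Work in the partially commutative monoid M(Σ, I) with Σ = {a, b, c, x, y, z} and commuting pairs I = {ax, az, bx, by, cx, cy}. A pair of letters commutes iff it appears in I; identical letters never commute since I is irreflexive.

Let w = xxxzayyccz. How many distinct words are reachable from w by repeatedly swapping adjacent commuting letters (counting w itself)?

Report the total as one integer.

30

drop 0:x onto floor
drop 1:x onto {0:x}
drop 2:x onto {1:x}
drop 3:z onto {2:x}
drop 4:a onto floor
drop 5:y onto {3:z, 4:a}
drop 6:y onto {5:y}
drop 7:c onto {3:z, 4:a}
drop 8:c onto {7:c}
drop 9:z onto {6:y, 8:c}
ground layer = {0:x, 4:a}
drop-orders for the pieces not yet dropped (sum over which currently-grounded one goes next):
  1 to go: {9} 1
  2 to go: {6,9} 1  {8,9} 1
  3 to go: {5,6,9} 1  {6,8,9} 2  {7,8,9} 1
  4 to go: {5,6,8,9} 3  {6,7,8,9} 3
  5 to go: {5,6,7,8,9} 6
  6 to go: {3,5,6,7,8,9} 6  {4,5,6,7,8,9} 6
  7 to go: {2,3,5,6,7,8,9} 6  {3,4,5,6,7,8,9} 12
  8 to go: {1,2,3,5,6,7,8,9} 6  {2,3,4,5,6,7,8,9} 18
  if 0:x drops first: 24 orders
  if 4:a drops first: 6 orders
heap linearizations: 30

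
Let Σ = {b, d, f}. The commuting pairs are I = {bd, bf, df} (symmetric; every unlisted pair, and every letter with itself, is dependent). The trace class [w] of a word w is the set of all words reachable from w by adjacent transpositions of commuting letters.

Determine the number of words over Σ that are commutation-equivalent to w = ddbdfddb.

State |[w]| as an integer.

0(d) covers ∅
1(d) covers 0:d
2(b) covers ∅
3(d) covers 1:d
4(f) covers ∅
5(d) covers 3:d
6(d) covers 5:d
7(b) covers 2:b
floor of heap: 0:d, 2:b, 4:f
completions by unplaced set U, small U first (add the entries for U minus each lowest piece of U):
  |U|=1: {4}:1  {6}:1  {7}:1
  |U|=2: {2,7}:1  {4,6}:2  {4,7}:2  {5,6}:1  {6,7}:2
  |U|=3: {2,4,7}:3  {2,6,7}:3  {3,5,6}:1  {4,5,6}:3  {4,6,7}:6  {5,6,7}:3
  |U|=4: {1,3,5,6}:1  {2,4,6,7}:12  {2,5,6,7}:6  {3,4,5,6}:4  {3,5,6,7}:4  {4,5,6,7}:12
  |U|=5: {0,1,3,5,6}:1  {1,3,4,5,6}:5  {1,3,5,6,7}:5  {2,3,5,6,7}:10  {2,4,5,6,7}:30  {3,4,5,6,7}:20
  |U|=6: {0,1,3,4,5,6}:6  {0,1,3,5,6,7}:6  {1,2,3,5,6,7}:15  {1,3,4,5,6,7}:30  {2,3,4,5,6,7}:60
  start at 0(d): 105
  start at 2(b): 42
  start at 4(f): 21
sum over floor = 168

168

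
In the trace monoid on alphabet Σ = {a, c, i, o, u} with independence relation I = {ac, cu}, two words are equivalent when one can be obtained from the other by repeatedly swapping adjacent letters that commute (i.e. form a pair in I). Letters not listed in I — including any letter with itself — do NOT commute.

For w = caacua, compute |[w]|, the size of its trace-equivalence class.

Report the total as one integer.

15

drop 0:c onto floor
drop 1:a onto floor
drop 2:a onto {1:a}
drop 3:c onto {0:c}
drop 4:u onto {2:a}
drop 5:a onto {4:u}
ground layer = {0:c, 1:a}
drop-orders for the pieces not yet dropped (sum over which currently-grounded one goes next):
  1 to go: {3} 1  {5} 1
  2 to go: {0,3} 1  {3,5} 2  {4,5} 1
  3 to go: {0,3,5} 3  {2,4,5} 1  {3,4,5} 3
  4 to go: {0,3,4,5} 6  {1,2,4,5} 1  {2,3,4,5} 4
  if 0:c drops first: 5 orders
  if 1:a drops first: 10 orders
heap linearizations: 15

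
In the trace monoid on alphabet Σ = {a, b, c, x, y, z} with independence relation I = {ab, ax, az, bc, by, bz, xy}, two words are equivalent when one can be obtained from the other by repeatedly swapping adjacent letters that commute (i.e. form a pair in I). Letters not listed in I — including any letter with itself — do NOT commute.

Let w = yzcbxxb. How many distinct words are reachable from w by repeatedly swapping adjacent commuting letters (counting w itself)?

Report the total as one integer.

0(y) covers ∅
1(z) covers 0:y
2(c) covers 1:z
3(b) covers ∅
4(x) covers 2:c, 3:b
5(x) covers 4:x
6(b) covers 5:x
floor of heap: 0:y, 3:b
completions by unplaced set U, small U first (add the entries for U minus each lowest piece of U):
  |U|=1: {6}:1
  |U|=2: {5,6}:1
  |U|=3: {4,5,6}:1
  |U|=4: {2,4,5,6}:1  {3,4,5,6}:1
  |U|=5: {1,2,4,5,6}:1  {2,3,4,5,6}:2
  start at 0(y): 3
  start at 3(b): 1
sum over floor = 4

4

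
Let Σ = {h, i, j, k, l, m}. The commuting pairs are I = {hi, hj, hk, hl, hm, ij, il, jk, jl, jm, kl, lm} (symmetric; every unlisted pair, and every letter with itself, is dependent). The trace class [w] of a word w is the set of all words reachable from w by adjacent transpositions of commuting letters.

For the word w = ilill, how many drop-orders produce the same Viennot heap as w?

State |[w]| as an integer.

#0=i has no predecessor
#1=l has no predecessor
#2=i depends on [0:i]
#3=l depends on [1:l]
#4=l depends on [3:l]
sources: [0:i, 1:l]
N(rest) = Σ N(rest − s) over sources s of rest; N(one piece) = 1:
  size 1 → [2]=1  [4]=1
  size 2 → [0,2]=1  [2,4]=2  [3,4]=1
  size 3 → [0,2,4]=3  [1,3,4]=1  [2,3,4]=3
  first=0(i) contributes 4
  first=1(l) contributes 6
|[w]| = 10

10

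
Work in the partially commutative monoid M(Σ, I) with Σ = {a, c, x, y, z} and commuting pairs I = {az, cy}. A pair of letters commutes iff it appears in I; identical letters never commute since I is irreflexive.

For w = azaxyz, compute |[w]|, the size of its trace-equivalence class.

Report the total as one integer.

piece 0:a — minimal
piece 1:z — minimal
piece 2:a rests on {0:a}
piece 3:x rests on {1:z, 2:a}
piece 4:y rests on {3:x}
piece 5:z rests on {4:y}
minimal pieces: {0:a, 1:z}
ways to finish when only these pieces remain (= sum over removing one remaining piece with nothing left below it):
  1 left: {5}→1
  2 left: {4,5}→1
  3 left: {3,4,5}→1
  4 left: {1,3,4,5}→1  {2,3,4,5}→1
  placing 0:a first → 2 extensions
  placing 1:z first → 1 extensions
total linear extensions = 3

3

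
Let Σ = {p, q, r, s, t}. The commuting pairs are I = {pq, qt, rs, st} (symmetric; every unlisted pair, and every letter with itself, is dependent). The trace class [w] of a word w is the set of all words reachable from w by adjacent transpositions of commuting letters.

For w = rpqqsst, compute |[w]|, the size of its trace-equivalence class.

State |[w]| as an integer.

12

#0=r has no predecessor
#1=p depends on [0:r]
#2=q depends on [0:r]
#3=q depends on [2:q]
#4=s depends on [1:p, 3:q]
#5=s depends on [4:s]
#6=t depends on [1:p]
sources: [0:r]
N(rest) = Σ N(rest − s) over sources s of rest; N(one piece) = 1:
  size 1 → [5]=1  [6]=1
  size 2 → [4,5]=1  [5,6]=2
  size 3 → [3,4,5]=1  [4,5,6]=3
  size 4 → [1,4,5,6]=3  [2,3,4,5]=1  [3,4,5,6]=4
  size 5 → [1,3,4,5,6]=7  [2,3,4,5,6]=5
  first=0(r) contributes 12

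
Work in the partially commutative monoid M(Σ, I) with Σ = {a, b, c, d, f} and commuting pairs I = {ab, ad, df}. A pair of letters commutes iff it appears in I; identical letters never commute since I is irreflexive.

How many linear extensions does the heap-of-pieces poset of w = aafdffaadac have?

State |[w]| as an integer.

45

drop 0:a onto floor
drop 1:a onto {0:a}
drop 2:f onto {1:a}
drop 3:d onto floor
drop 4:f onto {2:f}
drop 5:f onto {4:f}
drop 6:a onto {5:f}
drop 7:a onto {6:a}
drop 8:d onto {3:d}
drop 9:a onto {7:a}
drop 10:c onto {8:d, 9:a}
ground layer = {0:a, 3:d}
drop-orders for the pieces not yet dropped (sum over which currently-grounded one goes next):
  1 to go: {10} 1
  2 to go: {8,10} 1  {9,10} 1
  3 to go: {3,8,10} 1  {7,9,10} 1  {8,9,10} 2
  4 to go: {3,8,9,10} 3  {6,7,9,10} 1  {7,8,9,10} 3
  5 to go: {3,7,8,9,10} 6  {5,6,7,9,10} 1  {6,7,8,9,10} 4
  6 to go: {3,6,7,8,9,10} 10  {4,5,6,7,9,10} 1  {5,6,7,8,9,10} 5
  7 to go: {2,4,5,6,7,9,10} 1  {3,5,6,7,8,9,10} 15  {4,5,6,7,8,9,10} 6
  8 to go: {1,2,4,5,6,7,9,10} 1  {2,4,5,6,7,8,9,10} 7  {3,4,5,6,7,8,9,10} 21
  9 to go: {0,1,2,4,5,6,7,9,10} 1  {1,2,4,5,6,7,8,9,10} 8  {2,3,4,5,6,7,8,9,10} 28
  if 0:a drops first: 36 orders
  if 3:d drops first: 9 orders
heap linearizations: 45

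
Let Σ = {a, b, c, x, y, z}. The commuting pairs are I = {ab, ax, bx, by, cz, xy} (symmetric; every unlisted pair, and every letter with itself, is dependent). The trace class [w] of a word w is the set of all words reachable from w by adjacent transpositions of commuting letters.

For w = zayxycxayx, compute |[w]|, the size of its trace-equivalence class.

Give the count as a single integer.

piece 0:z — minimal
piece 1:a rests on {0:z}
piece 2:y rests on {1:a}
piece 3:x rests on {0:z}
piece 4:y rests on {2:y}
piece 5:c rests on {3:x, 4:y}
piece 6:x rests on {5:c}
piece 7:a rests on {5:c}
piece 8:y rests on {7:a}
piece 9:x rests on {6:x}
minimal pieces: {0:z}
ways to finish when only these pieces remain (= sum over removing one remaining piece with nothing left below it):
  1 left: {8}→1  {9}→1
  2 left: {6,9}→1  {7,8}→1  {8,9}→2
  3 left: {6,8,9}→3  {7,8,9}→3
  4 left: {6,7,8,9}→6
  5 left: {5,6,7,8,9}→6
  6 left: {3,5,6,7,8,9}→6  {4,5,6,7,8,9}→6
  7 left: {2,4,5,6,7,8,9}→6  {3,4,5,6,7,8,9}→12
  8 left: {1,2,4,5,6,7,8,9}→6  {2,3,4,5,6,7,8,9}→18
  placing 0:z first → 24 extensions

24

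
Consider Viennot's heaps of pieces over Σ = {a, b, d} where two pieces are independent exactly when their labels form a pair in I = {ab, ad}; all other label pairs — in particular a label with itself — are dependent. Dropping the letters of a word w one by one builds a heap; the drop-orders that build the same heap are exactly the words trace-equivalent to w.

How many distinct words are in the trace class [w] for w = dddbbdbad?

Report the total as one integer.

piece 0:d — minimal
piece 1:d rests on {0:d}
piece 2:d rests on {1:d}
piece 3:b rests on {2:d}
piece 4:b rests on {3:b}
piece 5:d rests on {4:b}
piece 6:b rests on {5:d}
piece 7:a — minimal
piece 8:d rests on {6:b}
minimal pieces: {0:d, 7:a}
ways to finish when only these pieces remain (= sum over removing one remaining piece with nothing left below it):
  1 left: {7}→1  {8}→1
  2 left: {6,8}→1  {7,8}→2
  3 left: {5,6,8}→1  {6,7,8}→3
  4 left: {4,5,6,8}→1  {5,6,7,8}→4
  5 left: {3,4,5,6,8}→1  {4,5,6,7,8}→5
  6 left: {2,3,4,5,6,8}→1  {3,4,5,6,7,8}→6
  7 left: {1,2,3,4,5,6,8}→1  {2,3,4,5,6,7,8}→7
  placing 0:d first → 8 extensions
  placing 7:a first → 1 extensions
total linear extensions = 9

9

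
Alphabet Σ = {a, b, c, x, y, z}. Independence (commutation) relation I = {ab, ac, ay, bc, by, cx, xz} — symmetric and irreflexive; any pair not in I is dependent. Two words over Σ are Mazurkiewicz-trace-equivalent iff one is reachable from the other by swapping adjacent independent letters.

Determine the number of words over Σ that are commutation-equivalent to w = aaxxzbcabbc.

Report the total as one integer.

256

piece 0:a — minimal
piece 1:a rests on {0:a}
piece 2:x rests on {1:a}
piece 3:x rests on {2:x}
piece 4:z rests on {1:a}
piece 5:b rests on {3:x, 4:z}
piece 6:c rests on {4:z}
piece 7:a rests on {3:x, 4:z}
piece 8:b rests on {5:b}
piece 9:b rests on {8:b}
piece 10:c rests on {6:c}
minimal pieces: {0:a}
ways to finish when only these pieces remain (= sum over removing one remaining piece with nothing left below it):
  1 left: {7}→1  {9}→1  {10}→1
  2 left: {6,10}→1  {7,9}→2  {7,10}→2  {8,9}→1  {9,10}→2
  3 left: {5,8,9}→1  {6,7,10}→3  {6,9,10}→3  {7,8,9}→3  {7,9,10}→6  {8,9,10}→3
  4 left: {5,7,8,9}→4  {5,8,9,10}→4  {6,7,9,10}→12  {6,8,9,10}→6  {7,8,9,10}→12
  5 left: {3,5,7,8,9}→4  {5,6,8,9,10}→10  {5,7,8,9,10}→20  {6,7,8,9,10}→30
  6 left: {2,3,5,7,8,9}→4  {3,5,7,8,9,10}→24  {5,6,7,8,9,10}→60
  7 left: {2,3,5,7,8,9,10}→28  {3,5,6,7,8,9,10}→84  {4,5,6,7,8,9,10}→60
  8 left: {2,3,5,6,7,8,9,10}→112  {3,4,5,6,7,8,9,10}→144
  9 left: {2,3,4,5,6,7,8,9,10}→256
  placing 0:a first → 256 extensions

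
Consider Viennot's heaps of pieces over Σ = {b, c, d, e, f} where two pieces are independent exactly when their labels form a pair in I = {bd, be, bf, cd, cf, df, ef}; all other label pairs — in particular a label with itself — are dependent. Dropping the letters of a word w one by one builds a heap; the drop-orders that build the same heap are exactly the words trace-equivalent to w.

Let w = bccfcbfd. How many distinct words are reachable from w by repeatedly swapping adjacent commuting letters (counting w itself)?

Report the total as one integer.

168

drop 0:b onto floor
drop 1:c onto {0:b}
drop 2:c onto {1:c}
drop 3:f onto floor
drop 4:c onto {2:c}
drop 5:b onto {4:c}
drop 6:f onto {3:f}
drop 7:d onto floor
ground layer = {0:b, 3:f, 7:d}
drop-orders for the pieces not yet dropped (sum over which currently-grounded one goes next):
  1 to go: {5} 1  {6} 1  {7} 1
  2 to go: {3,6} 1  {4,5} 1  {5,6} 2  {5,7} 2  {6,7} 2
  3 to go: {2,4,5} 1  {3,5,6} 3  {3,6,7} 3  {4,5,6} 3  {4,5,7} 3  {5,6,7} 6
  4 to go: {1,2,4,5} 1  {2,4,5,6} 4  {2,4,5,7} 4  {3,4,5,6} 6  {3,5,6,7} 12  {4,5,6,7} 12
  5 to go: {0,1,2,4,5} 1  {1,2,4,5,6} 5  {1,2,4,5,7} 5  {2,3,4,5,6} 10  {2,4,5,6,7} 20  {3,4,5,6,7} 30
  6 to go: {0,1,2,4,5,6} 6  {0,1,2,4,5,7} 6  {1,2,3,4,5,6} 15  {1,2,4,5,6,7} 30  {2,3,4,5,6,7} 60
  if 0:b drops first: 105 orders
  if 3:f drops first: 42 orders
  if 7:d drops first: 21 orders
heap linearizations: 168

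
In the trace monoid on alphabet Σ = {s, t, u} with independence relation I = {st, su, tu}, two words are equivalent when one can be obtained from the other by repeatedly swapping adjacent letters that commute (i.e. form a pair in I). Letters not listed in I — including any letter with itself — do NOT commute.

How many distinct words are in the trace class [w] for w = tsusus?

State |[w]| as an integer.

60

drop 0:t onto floor
drop 1:s onto floor
drop 2:u onto floor
drop 3:s onto {1:s}
drop 4:u onto {2:u}
drop 5:s onto {3:s}
ground layer = {0:t, 1:s, 2:u}
drop-orders for the pieces not yet dropped (sum over which currently-grounded one goes next):
  1 to go: {0} 1  {4} 1  {5} 1
  2 to go: {0,4} 2  {0,5} 2  {2,4} 1  {3,5} 1  {4,5} 2
  3 to go: {0,2,4} 3  {0,3,5} 3  {0,4,5} 6  {1,3,5} 1  {2,4,5} 3  {3,4,5} 3
  4 to go: {0,1,3,5} 4  {0,2,4,5} 12  {0,3,4,5} 12  {1,3,4,5} 4  {2,3,4,5} 6
  if 0:t drops first: 10 orders
  if 1:s drops first: 30 orders
  if 2:u drops first: 20 orders
heap linearizations: 60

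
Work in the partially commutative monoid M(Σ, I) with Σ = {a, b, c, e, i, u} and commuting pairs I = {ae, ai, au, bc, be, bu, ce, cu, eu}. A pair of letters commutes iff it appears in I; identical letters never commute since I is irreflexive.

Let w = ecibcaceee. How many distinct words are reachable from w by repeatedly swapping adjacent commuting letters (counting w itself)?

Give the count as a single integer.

140

0(e) covers ∅
1(c) covers ∅
2(i) covers 0:e, 1:c
3(b) covers 2:i
4(c) covers 2:i
5(a) covers 3:b, 4:c
6(c) covers 5:a
7(e) covers 2:i
8(e) covers 7:e
9(e) covers 8:e
floor of heap: 0:e, 1:c
completions by unplaced set U, small U first (add the entries for U minus each lowest piece of U):
  |U|=1: {6}:1  {9}:1
  |U|=2: {5,6}:1  {6,9}:2  {8,9}:1
  |U|=3: {3,5,6}:1  {4,5,6}:1  {5,6,9}:3  {6,8,9}:3  {7,8,9}:1
  |U|=4: {3,4,5,6}:2  {3,5,6,9}:4  {4,5,6,9}:4  {5,6,8,9}:6  {6,7,8,9}:4
  |U|=5: {3,4,5,6,9}:10  {3,5,6,8,9}:10  {4,5,6,8,9}:10  {5,6,7,8,9}:10
  |U|=6: {3,4,5,6,8,9}:30  {3,5,6,7,8,9}:20  {4,5,6,7,8,9}:20
  |U|=7: {3,4,5,6,7,8,9}:70
  |U|=8: {2,3,4,5,6,7,8,9}:70
  start at 0(e): 70
  start at 1(c): 70
sum over floor = 140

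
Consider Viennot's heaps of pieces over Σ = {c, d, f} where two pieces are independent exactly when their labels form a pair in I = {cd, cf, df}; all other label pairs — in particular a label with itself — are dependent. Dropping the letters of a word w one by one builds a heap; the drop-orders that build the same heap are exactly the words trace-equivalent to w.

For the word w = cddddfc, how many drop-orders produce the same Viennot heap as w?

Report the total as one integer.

#0=c has no predecessor
#1=d has no predecessor
#2=d depends on [1:d]
#3=d depends on [2:d]
#4=d depends on [3:d]
#5=f has no predecessor
#6=c depends on [0:c]
sources: [0:c, 1:d, 5:f]
N(rest) = Σ N(rest − s) over sources s of rest; N(one piece) = 1:
  size 1 → [4]=1  [5]=1  [6]=1
  size 2 → [0,6]=1  [3,4]=1  [4,5]=2  [4,6]=2  [5,6]=2
  size 3 → [0,4,6]=3  [0,5,6]=3  [2,3,4]=1  [3,4,5]=3  [3,4,6]=3  [4,5,6]=6
  size 4 → [0,3,4,6]=6  [0,4,5,6]=12  [1,2,3,4]=1  [2,3,4,5]=4  [2,3,4,6]=4  [3,4,5,6]=12
  size 5 → [0,2,3,4,6]=10  [0,3,4,5,6]=30  [1,2,3,4,5]=5  [1,2,3,4,6]=5  [2,3,4,5,6]=20
  first=0(c) contributes 30
  first=1(d) contributes 60
  first=5(f) contributes 15
|[w]| = 105

105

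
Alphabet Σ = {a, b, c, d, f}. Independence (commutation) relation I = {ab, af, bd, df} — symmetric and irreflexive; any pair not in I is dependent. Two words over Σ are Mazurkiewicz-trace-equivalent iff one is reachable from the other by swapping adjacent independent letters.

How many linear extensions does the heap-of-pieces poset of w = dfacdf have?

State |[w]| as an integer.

6

0(d) covers ∅
1(f) covers ∅
2(a) covers 0:d
3(c) covers 1:f, 2:a
4(d) covers 3:c
5(f) covers 3:c
floor of heap: 0:d, 1:f
completions by unplaced set U, small U first (add the entries for U minus each lowest piece of U):
  |U|=1: {4}:1  {5}:1
  |U|=2: {4,5}:2
  |U|=3: {3,4,5}:2
  |U|=4: {1,3,4,5}:2  {2,3,4,5}:2
  start at 0(d): 4
  start at 1(f): 2
sum over floor = 6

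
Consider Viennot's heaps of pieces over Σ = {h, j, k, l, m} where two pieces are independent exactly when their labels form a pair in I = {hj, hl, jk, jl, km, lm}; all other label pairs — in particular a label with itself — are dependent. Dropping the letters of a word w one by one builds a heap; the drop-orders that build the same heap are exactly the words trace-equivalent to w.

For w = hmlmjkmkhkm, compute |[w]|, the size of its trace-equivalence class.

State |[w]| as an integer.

0(h) covers ∅
1(m) covers 0:h
2(l) covers ∅
3(m) covers 1:m
4(j) covers 3:m
5(k) covers 0:h, 2:l
6(m) covers 4:j
7(k) covers 5:k
8(h) covers 6:m, 7:k
9(k) covers 8:h
10(m) covers 8:h
floor of heap: 0:h, 2:l
completions by unplaced set U, small U first (add the entries for U minus each lowest piece of U):
  |U|=1: {9}:1  {10}:1
  |U|=2: {9,10}:2
  |U|=3: {8,9,10}:2
  |U|=4: {6,8,9,10}:2  {7,8,9,10}:2
  |U|=5: {4,6,8,9,10}:2  {5,7,8,9,10}:2  {6,7,8,9,10}:4
  |U|=6: {2,5,7,8,9,10}:2  {3,4,6,8,9,10}:2  {4,6,7,8,9,10}:6  {5,6,7,8,9,10}:6
  |U|=7: {1,3,4,6,8,9,10}:2  {2,5,6,7,8,9,10}:8  {3,4,6,7,8,9,10}:8  {4,5,6,7,8,9,10}:12
  |U|=8: {1,3,4,6,7,8,9,10}:10  {2,4,5,6,7,8,9,10}:20  {3,4,5,6,7,8,9,10}:20
  |U|=9: {1,3,4,5,6,7,8,9,10}:30  {2,3,4,5,6,7,8,9,10}:40
  start at 0(h): 70
  start at 2(l): 30
sum over floor = 100

100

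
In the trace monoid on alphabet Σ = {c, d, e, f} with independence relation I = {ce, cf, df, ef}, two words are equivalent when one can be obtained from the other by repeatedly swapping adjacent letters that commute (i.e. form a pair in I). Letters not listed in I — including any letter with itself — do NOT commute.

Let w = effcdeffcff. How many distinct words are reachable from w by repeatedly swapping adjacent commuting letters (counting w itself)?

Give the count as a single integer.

drop 0:e onto floor
drop 1:f onto floor
drop 2:f onto {1:f}
drop 3:c onto floor
drop 4:d onto {0:e, 3:c}
drop 5:e onto {4:d}
drop 6:f onto {2:f}
drop 7:f onto {6:f}
drop 8:c onto {4:d}
drop 9:f onto {7:f}
drop 10:f onto {9:f}
ground layer = {0:e, 1:f, 3:c}
drop-orders for the pieces not yet dropped (sum over which currently-grounded one goes next):
  1 to go: {5} 1  {8} 1  {10} 1
  2 to go: {5,8} 2  {5,10} 2  {8,10} 2  {9,10} 1
  3 to go: {4,5,8} 2  {5,8,10} 6  {5,9,10} 3  {7,9,10} 1  {8,9,10} 3
  4 to go: {0,4,5,8} 2  {3,4,5,8} 2  {4,5,8,10} 8  {5,7,9,10} 4  {5,8,9,10} 12  {6,7,9,10} 1  {7,8,9,10} 4
  5 to go: {0,3,4,5,8} 4  {0,4,5,8,10} 10  {2,6,7,9,10} 1  {3,4,5,8,10} 10  {4,5,8,9,10} 20  {5,6,7,9,10} 5  {5,7,8,9,10} 20  {6,7,8,9,10} 5
  6 to go: {0,3,4,5,8,10} 24  {0,4,5,8,9,10} 30  {1,2,6,7,9,10} 1  {2,5,6,7,9,10} 6  {2,6,7,8,9,10} 6  {3,4,5,8,9,10} 30  {4,5,7,8,9,10} 40  {5,6,7,8,9,10} 30
  7 to go: {0,3,4,5,8,9,10} 84  {0,4,5,7,8,9,10} 70  {1,2,5,6,7,9,10} 7  {1,2,6,7,8,9,10} 7  {2,5,6,7,8,9,10} 42  {3,4,5,7,8,9,10} 70  {4,5,6,7,8,9,10} 70
  8 to go: {0,3,4,5,7,8,9,10} 224  {0,4,5,6,7,8,9,10} 140  {1,2,5,6,7,8,9,10} 56  {2,4,5,6,7,8,9,10} 112  {3,4,5,6,7,8,9,10} 140
  9 to go: {0,2,4,5,6,7,8,9,10} 252  {0,3,4,5,6,7,8,9,10} 504  {1,2,4,5,6,7,8,9,10} 168  {2,3,4,5,6,7,8,9,10} 252
  if 0:e drops first: 420 orders
  if 1:f drops first: 1008 orders
  if 3:c drops first: 420 orders
heap linearizations: 1848

1848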